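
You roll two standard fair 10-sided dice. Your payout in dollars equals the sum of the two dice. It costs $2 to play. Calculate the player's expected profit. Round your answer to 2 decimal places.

Distribution of the sum of the two dice: 2 w.p. 1/100, 3 w.p. 1/50, 4 w.p. 3/100, 5 w.p. 1/25, 6 w.p. 1/20, 7 w.p. 3/50, …
E[payout] = (1/100)·2 + (1/50)·3 + (3/100)·4 + (1/25)·5 + (1/20)·6 + (3/50)·7 + (7/100)·8 + (2/25)·9 + (9/100)·10 + (1/10)·11 + (9/100)·12 + (2/25)·13 + (7/100)·14 + (3/50)·15 + (1/20)·16 + (1/25)·17 + (3/100)·18 + (1/50)·19 + (1/100)·20 = 11
Expected profit = 11 − 2 = 9 ≈ $9.00

$9.00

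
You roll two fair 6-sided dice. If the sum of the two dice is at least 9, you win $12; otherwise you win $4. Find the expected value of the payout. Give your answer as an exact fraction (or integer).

56/9 dollars

E[payout] = (13/18)·4 + (5/18)·12 = 56/9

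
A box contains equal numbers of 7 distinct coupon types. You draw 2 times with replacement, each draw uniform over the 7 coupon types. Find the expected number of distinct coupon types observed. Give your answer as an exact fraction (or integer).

Let Xⱼ=1 if type j appears at least once. P(Xⱼ=1) = 1 − ((7−1)/7)^2 = 13/49.
E[#distinct] = 7·13/49 = 13/7.

13/7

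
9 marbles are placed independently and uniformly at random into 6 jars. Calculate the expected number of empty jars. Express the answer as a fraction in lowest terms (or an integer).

1953125/1679616

Let Xⱼ=1 if jar j is empty. P(Xⱼ=1) = ((6-1)/6)^9 = 1953125/10077696.
By linearity, E[#empty] = 6·1953125/10077696 = 1953125/1679616.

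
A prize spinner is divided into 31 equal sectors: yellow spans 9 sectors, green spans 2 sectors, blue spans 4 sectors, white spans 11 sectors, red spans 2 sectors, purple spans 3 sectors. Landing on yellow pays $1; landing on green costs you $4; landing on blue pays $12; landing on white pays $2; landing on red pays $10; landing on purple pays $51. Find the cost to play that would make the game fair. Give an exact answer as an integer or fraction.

244/31 dollars

E[payout] = (9/31)·1 + (2/31)·(-4) + (4/31)·12 + (11/31)·2 + (2/31)·10 + (3/31)·51 = 244/31
Fair fee = E[payout] = 244/31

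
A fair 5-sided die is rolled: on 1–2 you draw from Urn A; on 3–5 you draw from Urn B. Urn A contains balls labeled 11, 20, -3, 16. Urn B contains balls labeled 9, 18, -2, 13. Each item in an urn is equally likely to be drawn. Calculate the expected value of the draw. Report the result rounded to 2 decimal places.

10.10

E[X | Urn A] = (11 + 20 − 3 + 16)/4 = 11
E[X | Urn B] = (9 + 18 − 2 + 13)/4 = 19/2
E[X] = (2/5)·11 + (3/5)·19/2 = 101/10 ≈ 10.10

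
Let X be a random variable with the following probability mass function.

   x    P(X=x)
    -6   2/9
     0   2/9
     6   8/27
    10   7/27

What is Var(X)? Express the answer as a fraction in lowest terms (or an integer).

25784/729

E[X] = (2/9)·(-6) + (2/9)·0 + (8/27)·6 + (7/27)·10 = 82/27
E[X²] = (2/9)·36 + (2/9)·0 + (8/27)·36 + (7/27)·100 = 1204/27
Var(X) = 1204/27 − (82/27)² = 25784/729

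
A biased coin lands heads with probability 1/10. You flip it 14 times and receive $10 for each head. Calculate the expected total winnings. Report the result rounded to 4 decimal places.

$14.0000

E[#heads] = 14·1/10 = 7/5 (linearity over flips).
E[winnings] = 10·7/5 = 14.
≈ 14.0000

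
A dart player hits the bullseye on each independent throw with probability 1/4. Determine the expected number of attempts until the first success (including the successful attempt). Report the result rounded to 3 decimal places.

4.000

For a geometric distribution, E[trials] = 1/p = 1/(1/4) = 4.
≈ 4.000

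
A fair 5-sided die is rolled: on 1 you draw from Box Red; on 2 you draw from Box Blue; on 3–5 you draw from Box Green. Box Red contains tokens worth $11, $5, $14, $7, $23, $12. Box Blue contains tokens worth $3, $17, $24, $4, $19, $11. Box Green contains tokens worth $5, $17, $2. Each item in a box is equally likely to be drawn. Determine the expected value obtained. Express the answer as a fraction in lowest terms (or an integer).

49/5 dollars

E[X | Box Red] = (11 + 5 + 14 + 7 + 23 + 12)/6 = 12
E[X | Box Blue] = (3 + 17 + 24 + 4 + 19 + 11)/6 = 13
E[X | Box Green] = (5 + 17 + 2)/3 = 8
E[X] = (1/5)·12 + (1/5)·13 + (3/5)·8 = 49/5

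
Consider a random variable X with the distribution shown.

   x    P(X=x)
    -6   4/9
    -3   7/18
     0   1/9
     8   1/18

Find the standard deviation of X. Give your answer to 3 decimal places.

3.402

E[X] = -61/18, E[X²] = 415/18
Var(X) = E[X²] − (E[X])² = 415/18 − 3721/324 = 3749/324
SD(X) = √(3749/324) ≈ 3.402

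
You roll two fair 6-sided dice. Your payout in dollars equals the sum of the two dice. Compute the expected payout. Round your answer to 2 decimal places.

$7.00

Distribution of the sum of the two dice: 2 w.p. 1/36, 3 w.p. 1/18, 4 w.p. 1/12, 5 w.p. 1/9, 6 w.p. 5/36, 7 w.p. 1/6, …
E[payout] = (1/36)·2 + (1/18)·3 + (1/12)·4 + (1/9)·5 + (5/36)·6 + (1/6)·7 + (5/36)·8 + (1/9)·9 + (1/12)·10 + (1/18)·11 + (1/36)·12 = 7
≈ $7.00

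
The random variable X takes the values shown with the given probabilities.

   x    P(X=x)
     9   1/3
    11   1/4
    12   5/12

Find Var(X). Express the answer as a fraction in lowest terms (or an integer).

E[X] = (1/3)·9 + (1/4)·11 + (5/12)·12 = 43/4
E[X²] = (1/3)·81 + (1/4)·121 + (5/12)·144 = 469/4
Var(X) = 469/4 − (43/4)² = 27/16

27/16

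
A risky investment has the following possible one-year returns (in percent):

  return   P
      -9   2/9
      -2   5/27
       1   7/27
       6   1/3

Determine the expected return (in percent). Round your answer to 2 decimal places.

-0.11

E[X] = (2/9)·(-9) + (5/27)·(-2) + (7/27)·1 + (1/3)·6
     = -1/9 ≈ -0.11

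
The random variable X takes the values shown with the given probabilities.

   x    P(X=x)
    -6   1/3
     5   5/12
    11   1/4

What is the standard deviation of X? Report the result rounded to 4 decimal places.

6.6812

E[X] = 17/6, E[X²] = 158/3
Var(X) = E[X²] − (E[X])² = 158/3 − 289/36 = 1607/36
SD(X) = √(1607/36) ≈ 6.6812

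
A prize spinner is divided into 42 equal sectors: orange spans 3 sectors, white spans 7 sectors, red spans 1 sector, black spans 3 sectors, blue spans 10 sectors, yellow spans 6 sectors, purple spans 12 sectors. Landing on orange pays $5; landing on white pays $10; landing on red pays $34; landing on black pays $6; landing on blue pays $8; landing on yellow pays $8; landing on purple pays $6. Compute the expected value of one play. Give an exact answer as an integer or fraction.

337/42 dollars

E[payout] = (3/42)·5 + (7/42)·10 + (1/42)·34 + (3/42)·6 + (10/42)·8 + (6/42)·8 + (12/42)·6 = 337/42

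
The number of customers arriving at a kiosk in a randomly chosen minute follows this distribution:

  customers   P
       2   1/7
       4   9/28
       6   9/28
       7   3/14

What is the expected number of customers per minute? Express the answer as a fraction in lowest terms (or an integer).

E[X] = (1/7)·2 + (9/28)·4 + (9/28)·6 + (3/14)·7
     = 5

5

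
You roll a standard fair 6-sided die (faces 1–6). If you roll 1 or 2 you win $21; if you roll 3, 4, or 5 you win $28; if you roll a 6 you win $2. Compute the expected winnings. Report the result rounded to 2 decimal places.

$21.33

E[payout] = (1/6)·2 + (1/3)·21 + (1/2)·28 = 64/3
≈ $21.33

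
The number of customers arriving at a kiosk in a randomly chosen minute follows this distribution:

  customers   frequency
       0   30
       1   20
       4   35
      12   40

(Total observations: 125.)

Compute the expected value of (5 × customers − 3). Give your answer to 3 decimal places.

22.600

Total = 125, so P(customers=0) = 30/125, etc.
E[5x-3] = (6/25)·(-3) + (4/25)·2 + (7/25)·17 + (8/25)·57
     = 113/5 ≈ 22.600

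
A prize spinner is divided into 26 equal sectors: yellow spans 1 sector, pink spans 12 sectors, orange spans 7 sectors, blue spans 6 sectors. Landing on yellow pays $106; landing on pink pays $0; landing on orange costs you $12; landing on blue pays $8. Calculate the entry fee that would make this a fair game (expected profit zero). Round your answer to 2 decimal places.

$2.69

E[payout] = (1/26)·106 + (12/26)·0 + (7/26)·(-12) + (6/26)·8 = 35/13
Fair fee = E[payout] = 35/13 ≈ $2.69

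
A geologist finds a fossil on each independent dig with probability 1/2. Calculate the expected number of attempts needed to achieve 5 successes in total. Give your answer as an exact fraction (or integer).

By linearity (sum of 5 independent geometric waits), E[trials] = 5/p = 5/(1/2) = 10.

10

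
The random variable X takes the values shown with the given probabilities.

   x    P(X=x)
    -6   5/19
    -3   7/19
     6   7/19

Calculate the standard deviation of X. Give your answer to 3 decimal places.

E[X] = -9/19, E[X²] = 495/19
Var(X) = E[X²] − (E[X])² = 495/19 − 81/361 = 9324/361
SD(X) = √(9324/361) ≈ 5.082

5.082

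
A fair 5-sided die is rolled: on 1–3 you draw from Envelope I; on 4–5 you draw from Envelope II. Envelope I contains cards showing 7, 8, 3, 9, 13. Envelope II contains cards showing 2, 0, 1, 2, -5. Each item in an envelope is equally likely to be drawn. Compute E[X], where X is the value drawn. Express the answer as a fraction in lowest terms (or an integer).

24/5

E[X | Envelope I] = (7 + 8 + 3 + 9 + 13)/5 = 8
E[X | Envelope II] = (2 + 0 + 1 + 2 − 5)/5 = 0
E[X] = (3/5)·8 + (2/5)·0 = 24/5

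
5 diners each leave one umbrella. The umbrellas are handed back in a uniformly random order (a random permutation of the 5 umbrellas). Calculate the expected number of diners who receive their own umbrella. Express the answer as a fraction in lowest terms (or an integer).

Let Xᵢ = 1 if person i gets their own umbrella. For each i, P(Xᵢ=1) = 1/5.
By linearity of expectation, E[X₁+…+X_5] = 5·(1/5) = 1.

1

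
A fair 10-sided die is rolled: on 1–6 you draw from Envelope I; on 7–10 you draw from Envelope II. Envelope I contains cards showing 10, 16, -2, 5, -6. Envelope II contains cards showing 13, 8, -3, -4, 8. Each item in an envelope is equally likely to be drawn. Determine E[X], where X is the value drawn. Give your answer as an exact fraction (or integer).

113/25

E[X | Envelope I] = (10 + 16 − 2 + 5 − 6)/5 = 23/5
E[X | Envelope II] = (13 + 8 − 3 − 4 + 8)/5 = 22/5
E[X] = (3/5)·23/5 + (2/5)·22/5 = 113/25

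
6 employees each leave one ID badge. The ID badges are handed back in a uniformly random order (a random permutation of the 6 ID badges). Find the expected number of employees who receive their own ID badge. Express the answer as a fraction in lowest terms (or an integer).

1

Let Xᵢ = 1 if person i gets their own ID badge. For each i, P(Xᵢ=1) = 1/6.
By linearity of expectation, E[X₁+…+X_6] = 6·(1/6) = 1.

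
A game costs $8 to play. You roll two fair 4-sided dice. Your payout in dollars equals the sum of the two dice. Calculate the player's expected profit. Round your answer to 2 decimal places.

-$3.00

Distribution of the sum of the two dice: 2 w.p. 1/16, 3 w.p. 1/8, 4 w.p. 3/16, 5 w.p. 1/4, 6 w.p. 3/16, 7 w.p. 1/8, …
E[payout] = (1/16)·2 + (1/8)·3 + (3/16)·4 + (1/4)·5 + (3/16)·6 + (1/8)·7 + (1/16)·8 = 5
Expected profit = 5 − 8 = -3 ≈ -$3.00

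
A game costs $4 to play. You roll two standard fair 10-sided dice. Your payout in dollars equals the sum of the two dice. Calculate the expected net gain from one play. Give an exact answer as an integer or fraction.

Distribution of the sum of the two dice: 2 w.p. 1/100, 3 w.p. 1/50, 4 w.p. 3/100, 5 w.p. 1/25, 6 w.p. 1/20, 7 w.p. 3/50, …
E[payout] = (1/100)·2 + (1/50)·3 + (3/100)·4 + (1/25)·5 + (1/20)·6 + (3/50)·7 + (7/100)·8 + (2/25)·9 + (9/100)·10 + (1/10)·11 + (9/100)·12 + (2/25)·13 + (7/100)·14 + (3/50)·15 + (1/20)·16 + (1/25)·17 + (3/100)·18 + (1/50)·19 + (1/100)·20 = 11
Expected profit = 11 − 4 = 7

$7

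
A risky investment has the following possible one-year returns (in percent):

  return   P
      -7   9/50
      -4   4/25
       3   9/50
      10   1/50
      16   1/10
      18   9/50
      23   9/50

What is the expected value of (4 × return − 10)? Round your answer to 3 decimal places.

21.280

E[4x-10] = (9/50)·(-38) + (4/25)·(-26) + (9/50)·2 + (1/50)·30 + (1/10)·54 + (9/50)·62 + (9/50)·82
     = 532/25 ≈ 21.280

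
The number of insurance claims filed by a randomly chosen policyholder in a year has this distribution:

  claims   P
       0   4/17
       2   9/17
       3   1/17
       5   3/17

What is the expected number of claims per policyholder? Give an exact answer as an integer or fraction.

E[X] = (4/17)·0 + (9/17)·2 + (1/17)·3 + (3/17)·5
     = 36/17

36/17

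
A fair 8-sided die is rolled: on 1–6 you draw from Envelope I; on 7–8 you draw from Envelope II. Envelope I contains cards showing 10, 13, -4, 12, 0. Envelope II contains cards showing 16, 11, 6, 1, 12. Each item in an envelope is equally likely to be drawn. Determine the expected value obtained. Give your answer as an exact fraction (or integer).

E[X | Envelope I] = (10 + 13 − 4 + 12 + 0)/5 = 31/5
E[X | Envelope II] = (16 + 11 + 6 + 1 + 12)/5 = 46/5
E[X] = (3/4)·31/5 + (1/4)·46/5 = 139/20

139/20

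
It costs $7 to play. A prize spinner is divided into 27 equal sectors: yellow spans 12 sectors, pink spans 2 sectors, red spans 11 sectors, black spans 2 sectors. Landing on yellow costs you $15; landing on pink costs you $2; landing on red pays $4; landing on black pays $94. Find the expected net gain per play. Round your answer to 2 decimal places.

-$5.22

E[payout] = (12/27)·(-15) + (2/27)·(-2) + (11/27)·4 + (2/27)·94 = 16/9
Expected profit = 16/9 − 7 = -47/9 ≈ -$5.22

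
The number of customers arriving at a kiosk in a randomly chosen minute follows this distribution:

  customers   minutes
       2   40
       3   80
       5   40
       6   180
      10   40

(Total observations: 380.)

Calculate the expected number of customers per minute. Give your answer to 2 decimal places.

5.26

Total = 380, so P(customers=2) = 40/380, etc.
E[X] = (2/19)·2 + (4/19)·3 + (2/19)·5 + (9/19)·6 + (2/19)·10
     = 100/19 ≈ 5.26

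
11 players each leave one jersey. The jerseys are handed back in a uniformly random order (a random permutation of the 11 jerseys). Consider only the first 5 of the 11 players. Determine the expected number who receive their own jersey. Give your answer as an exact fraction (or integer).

5/11

Let Xᵢ = 1 if person i gets their own jersey. For each i, P(Xᵢ=1) = 1/11.
By linearity of expectation, E[X₁+…+X_5] = 5·(1/11) = 5/11.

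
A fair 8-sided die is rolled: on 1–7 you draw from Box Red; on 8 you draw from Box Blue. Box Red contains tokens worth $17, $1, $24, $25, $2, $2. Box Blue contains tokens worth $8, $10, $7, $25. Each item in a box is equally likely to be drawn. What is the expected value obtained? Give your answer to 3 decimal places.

E[X | Box Red] = (17 + 1 + 24 + 25 + 2 + 2)/6 = 71/6
E[X | Box Blue] = (8 + 10 + 7 + 25)/4 = 25/2
E[X] = (7/8)·71/6 + (1/8)·25/2 = 143/12 ≈ 11.917

$11.917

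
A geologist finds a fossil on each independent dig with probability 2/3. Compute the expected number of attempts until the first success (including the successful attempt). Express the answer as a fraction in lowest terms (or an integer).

3/2

For a geometric distribution, E[trials] = 1/p = 1/(2/3) = 3/2.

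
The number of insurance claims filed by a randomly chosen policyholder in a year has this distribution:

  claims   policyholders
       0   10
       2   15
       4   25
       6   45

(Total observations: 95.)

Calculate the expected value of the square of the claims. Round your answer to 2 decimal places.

Total = 95, so P(claims=0) = 10/95, etc.
E[X²] = (2/19)·0 + (3/19)·4 + (5/19)·16 + (9/19)·36
     = 416/19 ≈ 21.89

21.89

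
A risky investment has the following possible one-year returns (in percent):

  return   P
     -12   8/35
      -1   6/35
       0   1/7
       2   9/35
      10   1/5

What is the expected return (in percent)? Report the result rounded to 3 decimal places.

E[X] = (8/35)·(-12) + (6/35)·(-1) + (1/7)·0 + (9/35)·2 + (1/5)·10
     = -2/5 ≈ -0.400

-0.400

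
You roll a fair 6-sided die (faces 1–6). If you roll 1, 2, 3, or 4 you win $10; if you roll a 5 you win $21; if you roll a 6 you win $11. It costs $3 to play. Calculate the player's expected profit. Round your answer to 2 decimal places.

E[payout] = (2/3)·10 + (1/6)·11 + (1/6)·21 = 12
Expected profit = 12 − 3 = 9 ≈ $9.00

$9.00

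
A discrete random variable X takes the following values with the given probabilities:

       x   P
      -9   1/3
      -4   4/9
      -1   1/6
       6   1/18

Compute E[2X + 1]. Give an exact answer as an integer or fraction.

-74/9

E[2x+1] = (1/3)·(-17) + (4/9)·(-7) + (1/6)·(-1) + (1/18)·13
     = -74/9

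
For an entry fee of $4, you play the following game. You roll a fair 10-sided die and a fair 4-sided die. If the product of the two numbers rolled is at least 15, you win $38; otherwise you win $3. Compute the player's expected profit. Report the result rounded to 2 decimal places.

E[payout] = (3/5)·3 + (2/5)·38 = 17
Expected profit = 17 − 4 = 13 ≈ $13.00

$13.00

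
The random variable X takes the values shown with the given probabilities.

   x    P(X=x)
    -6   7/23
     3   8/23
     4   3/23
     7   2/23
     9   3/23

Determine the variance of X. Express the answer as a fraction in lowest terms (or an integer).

15174/529

E[X] = (7/23)·(-6) + (8/23)·3 + (3/23)·4 + (2/23)·7 + (3/23)·9 = 35/23
E[X²] = (7/23)·36 + (8/23)·9 + (3/23)·16 + (2/23)·49 + (3/23)·81 = 31
Var(X) = 31 − (35/23)² = 15174/529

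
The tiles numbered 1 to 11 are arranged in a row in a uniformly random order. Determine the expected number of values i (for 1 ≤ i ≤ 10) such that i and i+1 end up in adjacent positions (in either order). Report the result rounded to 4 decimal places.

1.8182

For each i ∈ {1,…,10}, let Xᵢ = 1 if i and i+1 are adjacent. P(Xᵢ=1) = 2·(11−1)!/11! = 2/11.
By linearity, E[ΣXᵢ] = (10)·(2/11) = 20/11.
≈ 1.8182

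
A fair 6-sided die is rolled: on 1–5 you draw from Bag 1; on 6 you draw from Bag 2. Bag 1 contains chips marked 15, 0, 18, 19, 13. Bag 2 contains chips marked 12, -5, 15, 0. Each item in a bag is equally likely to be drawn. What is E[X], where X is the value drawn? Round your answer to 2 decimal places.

11.75

E[X | Bag 1] = (15 + 0 + 18 + 19 + 13)/5 = 13
E[X | Bag 2] = (12 − 5 + 15 + 0)/4 = 11/2
E[X] = (5/6)·13 + (1/6)·11/2 = 47/4 ≈ 11.75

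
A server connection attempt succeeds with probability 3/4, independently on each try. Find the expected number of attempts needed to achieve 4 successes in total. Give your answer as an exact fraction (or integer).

16/3

By linearity (sum of 4 independent geometric waits), E[trials] = 4/p = 4/(3/4) = 16/3.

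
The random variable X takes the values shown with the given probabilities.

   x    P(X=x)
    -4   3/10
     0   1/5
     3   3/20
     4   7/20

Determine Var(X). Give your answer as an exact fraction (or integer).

E[X] = (3/10)·(-4) + (1/5)·0 + (3/20)·3 + (7/20)·4 = 13/20
E[X²] = (3/10)·16 + (1/5)·0 + (3/20)·9 + (7/20)·16 = 47/4
Var(X) = 47/4 − (13/20)² = 4531/400

4531/400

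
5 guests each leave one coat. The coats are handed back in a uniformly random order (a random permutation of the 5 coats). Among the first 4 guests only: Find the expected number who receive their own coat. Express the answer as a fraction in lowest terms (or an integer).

4/5

Let Xᵢ = 1 if person i gets their own coat. For each i, P(Xᵢ=1) = 1/5.
By linearity of expectation, E[X₁+…+X_4] = 4·(1/5) = 4/5.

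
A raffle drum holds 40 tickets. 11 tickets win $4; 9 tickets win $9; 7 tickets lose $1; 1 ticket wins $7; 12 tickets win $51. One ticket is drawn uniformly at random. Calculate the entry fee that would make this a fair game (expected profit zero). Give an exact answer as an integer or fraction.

737/40 dollars

E[payout] = (11/40)·4 + (9/40)·9 + (7/40)·(-1) + (1/40)·7 + (12/40)·51 = 737/40
Fair fee = E[payout] = 737/40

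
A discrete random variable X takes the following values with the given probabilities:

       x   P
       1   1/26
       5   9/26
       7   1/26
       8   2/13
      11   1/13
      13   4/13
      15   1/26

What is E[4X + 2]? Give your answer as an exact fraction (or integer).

478/13

E[4x+2] = (1/26)·6 + (9/26)·22 + (1/26)·30 + (2/13)·34 + (1/13)·46 + (4/13)·54 + (1/26)·62
     = 478/13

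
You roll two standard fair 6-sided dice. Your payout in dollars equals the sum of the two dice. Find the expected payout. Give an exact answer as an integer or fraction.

$7

Distribution of the sum of the two dice: 2 w.p. 1/36, 3 w.p. 1/18, 4 w.p. 1/12, 5 w.p. 1/9, 6 w.p. 5/36, 7 w.p. 1/6, …
E[payout] = (1/36)·2 + (1/18)·3 + (1/12)·4 + (1/9)·5 + (5/36)·6 + (1/6)·7 + (5/36)·8 + (1/9)·9 + (1/12)·10 + (1/18)·11 + (1/36)·12 = 7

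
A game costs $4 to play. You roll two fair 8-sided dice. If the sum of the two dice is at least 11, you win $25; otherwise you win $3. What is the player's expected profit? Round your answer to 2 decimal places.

E[payout] = (43/64)·3 + (21/64)·25 = 327/32
Expected profit = 327/32 − 4 = 199/32 ≈ $6.22

$6.22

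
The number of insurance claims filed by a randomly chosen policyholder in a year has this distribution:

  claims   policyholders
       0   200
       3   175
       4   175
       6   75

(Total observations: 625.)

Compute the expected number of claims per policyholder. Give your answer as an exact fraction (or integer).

Total = 625, so P(claims=0) = 200/625, etc.
E[X] = (8/25)·0 + (7/25)·3 + (7/25)·4 + (3/25)·6
     = 67/25

67/25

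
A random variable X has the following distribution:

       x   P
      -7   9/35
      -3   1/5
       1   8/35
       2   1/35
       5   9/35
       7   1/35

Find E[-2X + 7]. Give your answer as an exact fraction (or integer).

E[-2x+7] = (9/35)·21 + (1/5)·13 + (8/35)·5 + (1/35)·3 + (9/35)·(-3) + (1/35)·(-7)
     = 289/35

289/35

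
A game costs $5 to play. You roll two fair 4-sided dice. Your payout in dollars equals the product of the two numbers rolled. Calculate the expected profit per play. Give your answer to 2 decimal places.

Distribution of the product of the two numbers rolled: 1 w.p. 1/16, 2 w.p. 1/8, 3 w.p. 1/8, 4 w.p. 3/16, 6 w.p. 1/8, 8 w.p. 1/8, …
E[payout] = (1/16)·1 + (1/8)·2 + (1/8)·3 + (3/16)·4 + (1/8)·6 + (1/8)·8 + (1/16)·9 + (1/8)·12 + (1/16)·16 = 25/4
Expected profit = 25/4 − 5 = 5/4 ≈ $1.25

$1.25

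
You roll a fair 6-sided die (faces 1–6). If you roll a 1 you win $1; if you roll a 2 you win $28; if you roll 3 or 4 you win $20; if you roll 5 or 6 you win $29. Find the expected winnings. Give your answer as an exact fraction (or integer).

127/6 dollars

E[payout] = (1/6)·1 + (1/3)·20 + (1/6)·28 + (1/3)·29 = 127/6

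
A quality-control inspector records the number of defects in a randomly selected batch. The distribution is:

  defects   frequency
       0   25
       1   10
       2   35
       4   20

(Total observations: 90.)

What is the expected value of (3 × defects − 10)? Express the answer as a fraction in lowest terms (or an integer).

Total = 90, so P(defects=0) = 25/90, etc.
E[3x-10] = (5/18)·(-10) + (1/9)·(-7) + (7/18)·(-4) + (2/9)·2
     = -14/3

-14/3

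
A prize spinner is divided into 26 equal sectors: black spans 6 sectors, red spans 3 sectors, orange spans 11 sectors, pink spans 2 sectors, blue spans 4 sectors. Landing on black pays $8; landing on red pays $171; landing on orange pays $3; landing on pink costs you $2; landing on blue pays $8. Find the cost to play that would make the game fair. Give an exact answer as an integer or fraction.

E[payout] = (6/26)·8 + (3/26)·171 + (11/26)·3 + (2/26)·(-2) + (4/26)·8 = 311/13
Fair fee = E[payout] = 311/13

311/13 dollars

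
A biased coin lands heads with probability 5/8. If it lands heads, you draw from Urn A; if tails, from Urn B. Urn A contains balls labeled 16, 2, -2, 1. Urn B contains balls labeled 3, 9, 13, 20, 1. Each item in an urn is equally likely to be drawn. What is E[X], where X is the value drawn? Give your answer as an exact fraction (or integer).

E[X | Urn A] = (16 + 2 − 2 + 1)/4 = 17/4
E[X | Urn B] = (3 + 9 + 13 + 20 + 1)/5 = 46/5
E[X] = (5/8)·17/4 + (3/8)·46/5 = 977/160

977/160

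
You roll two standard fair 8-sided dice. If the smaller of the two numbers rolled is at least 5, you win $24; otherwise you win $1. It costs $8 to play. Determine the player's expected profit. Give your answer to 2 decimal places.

E[payout] = (3/4)·1 + (1/4)·24 = 27/4
Expected profit = 27/4 − 8 = -5/4 ≈ -$1.25

-$1.25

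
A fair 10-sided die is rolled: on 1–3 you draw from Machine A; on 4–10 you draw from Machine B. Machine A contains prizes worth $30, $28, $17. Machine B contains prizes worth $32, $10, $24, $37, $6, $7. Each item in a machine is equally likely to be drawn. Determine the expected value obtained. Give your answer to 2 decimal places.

E[X | Machine A] = (30 + 28 + 17)/3 = 25
E[X | Machine B] = (32 + 10 + 24 + 37 + 6 + 7)/6 = 58/3
E[X] = (3/10)·25 + (7/10)·58/3 = 631/30 ≈ 21.03

$21.03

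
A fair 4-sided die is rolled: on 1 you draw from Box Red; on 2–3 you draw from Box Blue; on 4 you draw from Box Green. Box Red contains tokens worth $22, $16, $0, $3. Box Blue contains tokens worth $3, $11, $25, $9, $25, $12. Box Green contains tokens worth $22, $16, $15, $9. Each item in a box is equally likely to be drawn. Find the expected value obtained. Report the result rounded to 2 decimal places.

$13.52

E[X | Box Red] = (22 + 16 + 0 + 3)/4 = 41/4
E[X | Box Blue] = (3 + 11 + 25 + 9 + 25 + 12)/6 = 85/6
E[X | Box Green] = (22 + 16 + 15 + 9)/4 = 31/2
E[X] = (1/4)·41/4 + (1/2)·85/6 + (1/4)·31/2 = 649/48 ≈ 13.52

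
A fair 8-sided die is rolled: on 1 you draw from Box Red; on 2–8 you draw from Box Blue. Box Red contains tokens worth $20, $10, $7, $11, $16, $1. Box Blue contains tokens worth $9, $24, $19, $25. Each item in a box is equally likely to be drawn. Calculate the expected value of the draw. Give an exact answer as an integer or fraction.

E[X | Box Red] = (20 + 10 + 7 + 11 + 16 + 1)/6 = 65/6
E[X | Box Blue] = (9 + 24 + 19 + 25)/4 = 77/4
E[X] = (1/8)·65/6 + (7/8)·77/4 = 1747/96

1747/96 dollars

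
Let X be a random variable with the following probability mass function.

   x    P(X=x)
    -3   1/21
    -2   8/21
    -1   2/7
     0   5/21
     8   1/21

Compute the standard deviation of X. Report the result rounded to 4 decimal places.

E[X] = -17/21, E[X²] = 37/7
Var(X) = E[X²] − (E[X])² = 37/7 − 289/441 = 2042/441
SD(X) = √(2042/441) ≈ 2.1518

2.1518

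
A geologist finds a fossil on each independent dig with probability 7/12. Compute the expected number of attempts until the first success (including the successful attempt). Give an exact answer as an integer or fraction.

12/7

For a geometric distribution, E[trials] = 1/p = 1/(7/12) = 12/7.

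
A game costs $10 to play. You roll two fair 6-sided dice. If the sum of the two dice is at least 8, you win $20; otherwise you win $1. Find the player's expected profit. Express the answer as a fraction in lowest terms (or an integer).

E[payout] = (7/12)·1 + (5/12)·20 = 107/12
Expected profit = 107/12 − 10 = -13/12

-13/12 dollars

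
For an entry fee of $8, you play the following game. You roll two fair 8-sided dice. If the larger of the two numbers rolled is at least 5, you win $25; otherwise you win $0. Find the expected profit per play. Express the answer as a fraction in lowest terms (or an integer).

E[payout] = (1/4)·0 + (3/4)·25 = 75/4
Expected profit = 75/4 − 8 = 43/4

43/4 dollars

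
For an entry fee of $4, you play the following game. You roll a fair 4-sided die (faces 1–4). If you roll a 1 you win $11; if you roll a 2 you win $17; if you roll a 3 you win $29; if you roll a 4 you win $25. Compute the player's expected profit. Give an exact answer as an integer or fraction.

E[payout] = (1/4)·11 + (1/4)·17 + (1/4)·25 + (1/4)·29 = 41/2
Expected profit = 41/2 − 4 = 33/2

33/2 dollars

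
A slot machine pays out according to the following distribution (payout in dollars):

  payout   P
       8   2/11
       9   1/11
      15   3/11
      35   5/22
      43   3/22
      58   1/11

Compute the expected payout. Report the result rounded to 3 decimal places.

E[X] = (2/11)·8 + (1/11)·9 + (3/11)·15 + (5/22)·35 + (3/22)·43 + (1/11)·58
     = 280/11 ≈ 25.455

$25.455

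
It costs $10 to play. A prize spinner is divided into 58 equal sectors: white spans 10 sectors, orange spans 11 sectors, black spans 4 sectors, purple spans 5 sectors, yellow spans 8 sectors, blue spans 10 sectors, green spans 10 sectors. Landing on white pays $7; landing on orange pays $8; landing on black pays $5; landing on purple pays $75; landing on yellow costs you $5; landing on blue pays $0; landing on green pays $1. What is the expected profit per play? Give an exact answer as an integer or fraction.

E[payout] = (10/58)·7 + (11/58)·8 + (4/58)·5 + (5/58)·75 + (8/58)·(-5) + (10/58)·0 + (10/58)·1 = 523/58
Expected profit = 523/58 − 10 = -57/58

-57/58 dollars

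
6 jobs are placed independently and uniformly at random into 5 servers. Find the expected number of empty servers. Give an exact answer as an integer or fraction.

Let Xⱼ=1 if server j is empty. P(Xⱼ=1) = ((5-1)/5)^6 = 4096/15625.
By linearity, E[#empty] = 5·4096/15625 = 4096/3125.

4096/3125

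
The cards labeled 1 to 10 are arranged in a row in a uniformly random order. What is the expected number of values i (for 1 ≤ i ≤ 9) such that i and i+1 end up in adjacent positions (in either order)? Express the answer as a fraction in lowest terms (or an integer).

9/5

For each i ∈ {1,…,9}, let Xᵢ = 1 if i and i+1 are adjacent. P(Xᵢ=1) = 2·(10−1)!/10! = 2/10.
By linearity, E[ΣXᵢ] = (9)·(2/10) = 9/5.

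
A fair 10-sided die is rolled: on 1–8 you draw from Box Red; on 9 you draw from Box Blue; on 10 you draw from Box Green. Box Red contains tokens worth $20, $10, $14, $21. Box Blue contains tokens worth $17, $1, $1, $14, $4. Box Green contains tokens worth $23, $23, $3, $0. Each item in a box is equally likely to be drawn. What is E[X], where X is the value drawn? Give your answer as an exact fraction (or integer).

E[X | Box Red] = (20 + 10 + 14 + 21)/4 = 65/4
E[X | Box Blue] = (17 + 1 + 1 + 14 + 4)/5 = 37/5
E[X | Box Green] = (23 + 23 + 3 + 0)/4 = 49/4
E[X] = (4/5)·65/4 + (1/10)·37/5 + (1/10)·49/4 = 2993/200

2993/200 dollars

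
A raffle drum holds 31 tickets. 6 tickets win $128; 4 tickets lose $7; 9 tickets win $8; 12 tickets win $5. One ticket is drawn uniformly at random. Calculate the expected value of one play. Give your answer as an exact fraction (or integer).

872/31 dollars

E[payout] = (6/31)·128 + (4/31)·(-7) + (9/31)·8 + (12/31)·5 = 872/31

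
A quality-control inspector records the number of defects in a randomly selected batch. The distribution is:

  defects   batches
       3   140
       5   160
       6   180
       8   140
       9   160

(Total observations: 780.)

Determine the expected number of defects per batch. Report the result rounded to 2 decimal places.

6.23

Total = 780, so P(defects=3) = 140/780, etc.
E[X] = (7/39)·3 + (8/39)·5 + (3/13)·6 + (7/39)·8 + (8/39)·9
     = 81/13 ≈ 6.23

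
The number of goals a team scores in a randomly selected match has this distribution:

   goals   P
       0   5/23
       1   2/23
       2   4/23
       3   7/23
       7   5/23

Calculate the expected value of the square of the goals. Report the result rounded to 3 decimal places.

14.174

E[X²] = (5/23)·0 + (2/23)·1 + (4/23)·4 + (7/23)·9 + (5/23)·49
     = 326/23 ≈ 14.174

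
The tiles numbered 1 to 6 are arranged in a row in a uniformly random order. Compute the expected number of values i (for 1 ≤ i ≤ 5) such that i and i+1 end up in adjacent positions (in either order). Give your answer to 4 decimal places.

For each i ∈ {1,…,5}, let Xᵢ = 1 if i and i+1 are adjacent. P(Xᵢ=1) = 2·(6−1)!/6! = 2/6.
By linearity, E[ΣXᵢ] = (5)·(2/6) = 5/3.
≈ 1.6667

1.6667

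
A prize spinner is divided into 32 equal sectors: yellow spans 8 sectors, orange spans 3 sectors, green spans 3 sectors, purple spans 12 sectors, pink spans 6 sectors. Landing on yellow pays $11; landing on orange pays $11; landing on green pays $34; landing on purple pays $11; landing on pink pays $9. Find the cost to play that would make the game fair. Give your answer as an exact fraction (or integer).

E[payout] = (8/32)·11 + (3/32)·11 + (3/32)·34 + (12/32)·11 + (6/32)·9 = 409/32
Fair fee = E[payout] = 409/32

409/32 dollars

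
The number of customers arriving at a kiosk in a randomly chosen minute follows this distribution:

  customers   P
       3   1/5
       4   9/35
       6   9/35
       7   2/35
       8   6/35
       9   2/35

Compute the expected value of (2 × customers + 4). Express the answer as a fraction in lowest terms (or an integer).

522/35

E[2x+4] = (1/5)·10 + (9/35)·12 + (9/35)·16 + (2/35)·18 + (6/35)·20 + (2/35)·22
     = 522/35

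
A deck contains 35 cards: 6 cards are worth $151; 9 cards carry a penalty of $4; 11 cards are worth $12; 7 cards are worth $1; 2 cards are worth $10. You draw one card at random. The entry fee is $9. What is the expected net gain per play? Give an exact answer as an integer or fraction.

102/5 dollars

E[payout] = (6/35)·151 + (9/35)·(-4) + (11/35)·12 + (7/35)·1 + (2/35)·10 = 147/5
Expected profit = 147/5 − 9 = 102/5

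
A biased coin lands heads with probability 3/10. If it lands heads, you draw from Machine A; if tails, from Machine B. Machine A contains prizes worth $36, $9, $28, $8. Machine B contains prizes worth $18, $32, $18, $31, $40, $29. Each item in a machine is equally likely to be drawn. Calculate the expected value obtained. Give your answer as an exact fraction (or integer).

1027/40 dollars

E[X | Machine A] = (36 + 9 + 28 + 8)/4 = 81/4
E[X | Machine B] = (18 + 32 + 18 + 31 + 40 + 29)/6 = 28
E[X] = (3/10)·81/4 + (7/10)·28 = 1027/40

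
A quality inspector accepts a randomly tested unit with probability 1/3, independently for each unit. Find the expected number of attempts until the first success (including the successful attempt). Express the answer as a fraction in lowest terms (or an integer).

For a geometric distribution, E[trials] = 1/p = 1/(1/3) = 3.

3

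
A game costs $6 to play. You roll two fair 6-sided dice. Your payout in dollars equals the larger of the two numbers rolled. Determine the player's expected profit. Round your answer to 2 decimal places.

Distribution of the larger of the two numbers rolled: 1 w.p. 1/36, 2 w.p. 1/12, 3 w.p. 5/36, 4 w.p. 7/36, 5 w.p. 1/4, 6 w.p. 11/36
E[payout] = (1/36)·1 + (1/12)·2 + (5/36)·3 + (7/36)·4 + (1/4)·5 + (11/36)·6 = 161/36
Expected profit = 161/36 − 6 = -55/36 ≈ -$1.53

-$1.53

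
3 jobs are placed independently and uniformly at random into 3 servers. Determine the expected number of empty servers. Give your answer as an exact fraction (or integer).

Let Xⱼ=1 if server j is empty. P(Xⱼ=1) = ((3-1)/3)^3 = 8/27.
By linearity, E[#empty] = 3·8/27 = 8/9.

8/9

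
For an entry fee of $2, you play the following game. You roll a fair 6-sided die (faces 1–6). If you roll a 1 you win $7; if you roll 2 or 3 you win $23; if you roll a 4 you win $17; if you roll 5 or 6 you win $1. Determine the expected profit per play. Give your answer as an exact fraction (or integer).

E[payout] = (1/3)·1 + (1/6)·7 + (1/6)·17 + (1/3)·23 = 12
Expected profit = 12 − 2 = 10

$10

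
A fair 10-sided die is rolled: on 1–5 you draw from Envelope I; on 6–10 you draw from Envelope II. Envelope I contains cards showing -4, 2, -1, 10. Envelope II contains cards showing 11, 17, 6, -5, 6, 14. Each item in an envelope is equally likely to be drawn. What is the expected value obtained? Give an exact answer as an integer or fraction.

119/24

E[X | Envelope I] = (-4 + 2 − 1 + 10)/4 = 7/4
E[X | Envelope II] = (11 + 17 + 6 − 5 + 6 + 14)/6 = 49/6
E[X] = (1/2)·7/4 + (1/2)·49/6 = 119/24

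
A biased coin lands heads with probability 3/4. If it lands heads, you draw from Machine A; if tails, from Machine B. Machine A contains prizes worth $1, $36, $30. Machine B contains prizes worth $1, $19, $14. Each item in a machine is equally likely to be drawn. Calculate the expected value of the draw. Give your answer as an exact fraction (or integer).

235/12 dollars

E[X | Machine A] = (1 + 36 + 30)/3 = 67/3
E[X | Machine B] = (1 + 19 + 14)/3 = 34/3
E[X] = (3/4)·67/3 + (1/4)·34/3 = 235/12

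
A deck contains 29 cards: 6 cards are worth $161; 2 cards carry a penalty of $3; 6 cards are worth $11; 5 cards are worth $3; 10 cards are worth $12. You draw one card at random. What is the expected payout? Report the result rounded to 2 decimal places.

$40.03

E[payout] = (6/29)·161 + (2/29)·(-3) + (6/29)·11 + (5/29)·3 + (10/29)·12 = 1161/29
≈ $40.03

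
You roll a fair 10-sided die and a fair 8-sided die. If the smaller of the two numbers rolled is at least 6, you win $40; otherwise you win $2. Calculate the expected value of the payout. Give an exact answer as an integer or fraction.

E[payout] = (13/16)·2 + (3/16)·40 = 73/8

73/8 dollars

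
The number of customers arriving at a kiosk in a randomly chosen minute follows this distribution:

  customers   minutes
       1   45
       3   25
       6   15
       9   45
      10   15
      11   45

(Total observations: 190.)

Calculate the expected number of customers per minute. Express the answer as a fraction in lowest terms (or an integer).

Total = 190, so P(customers=1) = 45/190, etc.
E[X] = (9/38)·1 + (5/38)·3 + (3/38)·6 + (9/38)·9 + (3/38)·10 + (9/38)·11
     = 126/19

126/19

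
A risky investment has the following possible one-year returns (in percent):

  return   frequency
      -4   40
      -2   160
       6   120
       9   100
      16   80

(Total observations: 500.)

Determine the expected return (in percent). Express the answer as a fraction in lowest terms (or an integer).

121/25

Total = 500, so P(return=-4) = 40/500, etc.
E[X] = (2/25)·(-4) + (8/25)·(-2) + (6/25)·6 + (1/5)·9 + (4/25)·16
     = 121/25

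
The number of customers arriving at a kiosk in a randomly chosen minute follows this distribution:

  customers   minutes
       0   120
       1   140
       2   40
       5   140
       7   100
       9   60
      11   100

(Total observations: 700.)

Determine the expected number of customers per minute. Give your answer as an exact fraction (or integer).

Total = 700, so P(customers=0) = 120/700, etc.
E[X] = (6/35)·0 + (1/5)·1 + (2/35)·2 + (1/5)·5 + (1/7)·7 + (3/35)·9 + (1/7)·11
     = 163/35

163/35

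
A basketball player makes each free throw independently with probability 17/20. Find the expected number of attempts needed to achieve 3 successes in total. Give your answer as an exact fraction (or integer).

60/17

By linearity (sum of 3 independent geometric waits), E[trials] = 3/p = 3/(17/20) = 60/17.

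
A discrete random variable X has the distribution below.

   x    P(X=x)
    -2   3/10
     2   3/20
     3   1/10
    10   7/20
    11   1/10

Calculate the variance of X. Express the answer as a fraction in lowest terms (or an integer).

716/25

E[X] = (3/10)·(-2) + (3/20)·2 + (1/10)·3 + (7/20)·10 + (1/10)·11 = 23/5
E[X²] = (3/10)·4 + (3/20)·4 + (1/10)·9 + (7/20)·100 + (1/10)·121 = 249/5
Var(X) = 249/5 − (23/5)² = 716/25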